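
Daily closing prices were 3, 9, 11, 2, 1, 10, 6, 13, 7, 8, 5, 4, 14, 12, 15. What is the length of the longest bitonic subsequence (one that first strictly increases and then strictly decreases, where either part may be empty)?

inc[i] = longest strictly increasing subsequence ending at i; dec[i] = longest strictly decreasing subsequence starting at i:
i:      1  2  3  4  5  6  7  8  9 10 11 12 13 14 15
a[i]:   3  9 11  2  1 10  6 13  7  8  5  4 14 12 15
inc:    1  2  3  1  1  3  2  4  3  4  2  2  5  5  6
dec:    3  4  5  2  1  4  3  4  3  3  2  1  2  1  1
Best peak at i=3 (value 11): inc=3, dec=5, length 3+5−1 = 7.

7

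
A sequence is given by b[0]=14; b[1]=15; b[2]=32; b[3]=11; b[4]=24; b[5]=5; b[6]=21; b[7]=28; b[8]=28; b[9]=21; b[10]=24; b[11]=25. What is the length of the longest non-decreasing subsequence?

6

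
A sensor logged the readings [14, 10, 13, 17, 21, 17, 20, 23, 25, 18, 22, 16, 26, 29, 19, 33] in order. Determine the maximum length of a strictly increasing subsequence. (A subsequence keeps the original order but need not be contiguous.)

9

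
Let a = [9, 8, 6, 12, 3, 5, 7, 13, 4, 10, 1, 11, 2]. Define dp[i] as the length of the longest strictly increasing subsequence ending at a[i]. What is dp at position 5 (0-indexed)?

2

dp[i] = 1 + max{dp[j] : j<i, a[j]<a[i]} (or 1 if no such j):
i:      0  1  2  3  4  5  6  7  8  9 10 11 12
a[i]:   9  8  6 12  3  5  7 13  4 10  1 11  2
dp:     1  1  1  2  1  2  3  4  2  4  1  5  2
At index 5 the value is 2.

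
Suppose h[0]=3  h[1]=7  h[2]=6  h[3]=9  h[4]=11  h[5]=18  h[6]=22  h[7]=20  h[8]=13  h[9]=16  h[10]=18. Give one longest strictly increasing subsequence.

Patience tails give the LIS length; then backtrack through the dp parents:
3 → extends → [3]
7 → extends → [3, 7]
6 → replaces 7 → [3, 6]
9 → extends → [3, 6, 9]
11 → extends → [3, 6, 9, 11]
18 → extends → [3, 6, 9, 11, 18]
22 → extends → [3, 6, 9, 11, 18, 22]
20 → replaces 22 → [3, 6, 9, 11, 18, 20]
13 → replaces 18 → [3, 6, 9, 11, 13, 20]
16 → replaces 20 → [3, 6, 9, 11, 13, 16]
18 → extends → [3, 6, 9, 11, 13, 16, 18]
Length 7; one witness is 3, 7, 9, 11, 13, 16, 18.

3, 7, 9, 11, 13, 16, 18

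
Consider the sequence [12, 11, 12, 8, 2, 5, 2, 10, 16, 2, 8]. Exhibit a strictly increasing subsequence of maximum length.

2, 5, 10, 16

Patience tails give the LIS length; then backtrack through the dp parents:
12 → extends → [12]
11 → replaces 12 → [11]
12 → extends → [11, 12]
8 → replaces 11 → [8, 12]
2 → replaces 8 → [2, 12]
5 → replaces 12 → [2, 5]
2 → already a tail → [2, 5]
10 → extends → [2, 5, 10]
16 → extends → [2, 5, 10, 16]
2 → already a tail → [2, 5, 10, 16]
8 → replaces 10 → [2, 5, 8, 16]
Length 4; one witness is 2, 5, 10, 16.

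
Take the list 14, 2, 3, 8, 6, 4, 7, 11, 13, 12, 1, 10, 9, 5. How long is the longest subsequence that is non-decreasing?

6

Track the smallest tail for each achievable length (allowing ties):
14 → extends → [14]
2 → replaces 14 → [2]
3 → extends → [2, 3]
8 → extends → [2, 3, 8]
6 → replaces 8 → [2, 3, 6]
4 → replaces 6 → [2, 3, 4]
7 → extends → [2, 3, 4, 7]
11 → extends → [2, 3, 4, 7, 11]
13 → extends → [2, 3, 4, 7, 11, 13]
12 → replaces 13 → [2, 3, 4, 7, 11, 12]
1 → replaces 2 → [1, 3, 4, 7, 11, 12]
10 → replaces 11 → [1, 3, 4, 7, 10, 12]
9 → replaces 10 → [1, 3, 4, 7, 9, 12]
5 → replaces 7 → [1, 3, 4, 5, 9, 12]
Six tails, so the longest non-decreasing subsequence has length 6 (e.g. 2, 3, 6, 7, 11, 13).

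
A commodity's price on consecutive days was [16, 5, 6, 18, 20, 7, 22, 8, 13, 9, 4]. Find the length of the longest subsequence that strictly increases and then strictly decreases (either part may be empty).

8

inc[i] = longest strictly increasing subsequence ending at i; dec[i] = longest strictly decreasing subsequence starting at i:
i:      1  2  3  4  5  6  7  8  9 10 11
a[i]:  16  5  6 18 20  7 22  8 13  9  4
inc:    1  1  2  3  4  3  5  4  5  5  1
dec:    4  2  2  4  4  2  4  2  3  2  1
Best peak at i=7 (value 22): inc=5, dec=4, length 5+4−1 = 8.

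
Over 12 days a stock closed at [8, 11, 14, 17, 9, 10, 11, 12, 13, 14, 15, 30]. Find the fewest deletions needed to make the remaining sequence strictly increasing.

3

Fewest deletions = n − (longest strictly increasing subsequence).
Patience tails:
8 → extends → [8]
11 → extends → [8, 11]
14 → extends → [8, 11, 14]
17 → extends → [8, 11, 14, 17]
9 → replaces 11 → [8, 9, 14, 17]
10 → replaces 14 → [8, 9, 10, 17]
11 → replaces 17 → [8, 9, 10, 11]
12 → extends → [8, 9, 10, 11, 12]
13 → extends → [8, 9, 10, 11, 12, 13]
14 → extends → [8, 9, 10, 11, 12, 13, 14]
15 → extends → [8, 9, 10, 11, 12, 13, 14, 15]
30 → extends → [8, 9, 10, 11, 12, 13, 14, 15, 30]
Longest strictly increasing subsequence has length 9, so deletions = 12 − 9 = 3.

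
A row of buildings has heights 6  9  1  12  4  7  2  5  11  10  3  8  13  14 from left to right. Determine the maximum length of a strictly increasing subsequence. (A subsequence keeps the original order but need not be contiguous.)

6

Track the smallest tail for each achievable length (strict):
6 → extends → [6]
9 → extends → [6, 9]
1 → replaces 6 → [1, 9]
12 → extends → [1, 9, 12]
4 → replaces 9 → [1, 4, 12]
7 → replaces 12 → [1, 4, 7]
2 → replaces 4 → [1, 2, 7]
5 → replaces 7 → [1, 2, 5]
11 → extends → [1, 2, 5, 11]
10 → replaces 11 → [1, 2, 5, 10]
3 → replaces 5 → [1, 2, 3, 10]
8 → replaces 10 → [1, 2, 3, 8]
13 → extends → [1, 2, 3, 8, 13]
14 → extends → [1, 2, 3, 8, 13, 14]
Six tails, so the longest strictly increasing subsequence has length 6 (e.g. 1, 4, 7, 11, 13, 14).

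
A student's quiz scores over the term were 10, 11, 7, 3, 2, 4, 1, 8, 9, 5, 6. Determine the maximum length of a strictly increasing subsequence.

Track the smallest tail for each achievable length (strict):
10 → extends → [10]
11 → extends → [10, 11]
7 → replaces 10 → [7, 11]
3 → replaces 7 → [3, 11]
2 → replaces 3 → [2, 11]
4 → replaces 11 → [2, 4]
1 → replaces 2 → [1, 4]
8 → extends → [1, 4, 8]
9 → extends → [1, 4, 8, 9]
5 → replaces 8 → [1, 4, 5, 9]
6 → replaces 9 → [1, 4, 5, 6]
Four tails, so the longest strictly increasing subsequence has length 4 (e.g. 3, 4, 8, 9).

4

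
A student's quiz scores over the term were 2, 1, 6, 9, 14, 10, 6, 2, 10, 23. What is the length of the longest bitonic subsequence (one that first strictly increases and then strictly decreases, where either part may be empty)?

7

inc[i] = longest strictly increasing subsequence ending at i; dec[i] = longest strictly decreasing subsequence starting at i:
i:      1  2  3  4  5  6  7  8  9 10
a[i]:   2  1  6  9 14 10  6  2 10 23
inc:    1  1  2  3  4  4  2  2  4  5
dec:    2  1  2  3  4  3  2  1  1  1
Best peak at i=5 (value 14): inc=4, dec=4, length 4+4−1 = 7.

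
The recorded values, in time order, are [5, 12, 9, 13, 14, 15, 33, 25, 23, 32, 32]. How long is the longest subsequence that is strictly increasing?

7

Track the smallest tail for each achievable length (strict):
5 → extends → [5]
12 → extends → [5, 12]
9 → replaces 12 → [5, 9]
13 → extends → [5, 9, 13]
14 → extends → [5, 9, 13, 14]
15 → extends → [5, 9, 13, 14, 15]
33 → extends → [5, 9, 13, 14, 15, 33]
25 → replaces 33 → [5, 9, 13, 14, 15, 25]
23 → replaces 25 → [5, 9, 13, 14, 15, 23]
32 → extends → [5, 9, 13, 14, 15, 23, 32]
32 → already a tail → [5, 9, 13, 14, 15, 23, 32]
Seven tails, so the longest strictly increasing subsequence has length 7 (e.g. 5, 12, 13, 14, 15, 25, 32).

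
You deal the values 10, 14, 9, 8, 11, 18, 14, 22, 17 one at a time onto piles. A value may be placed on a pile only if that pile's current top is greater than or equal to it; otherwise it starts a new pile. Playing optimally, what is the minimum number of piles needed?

4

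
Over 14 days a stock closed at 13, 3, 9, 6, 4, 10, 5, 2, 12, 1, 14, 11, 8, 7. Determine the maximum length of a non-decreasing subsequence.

Let dp[i] be the length of the longest such subsequence ending at index i:
i:      1  2  3  4  5  6  7  8  9 10 11 12 13 14
a[i]:  13  3  9  6  4 10  5  2 12  1 14 11  8  7
dp:     1  1  2  2  2  3  3  1  4  1  5  4  4  4
Maximum dp value is 5.

5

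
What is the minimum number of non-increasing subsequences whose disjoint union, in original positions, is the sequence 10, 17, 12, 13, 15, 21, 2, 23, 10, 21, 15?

6

The minimum number of non-increasing subsequences covering a sequence equals the length of its longest strictly increasing subsequence.
LIS length is 6 (e.g. 10, 12, 13, 15, 21, 23), so 6 piles are needed.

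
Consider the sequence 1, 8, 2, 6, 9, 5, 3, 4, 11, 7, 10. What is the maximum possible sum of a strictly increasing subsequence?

Let S[i] be the best sum of a strictly increasing subsequence ending at i:
i:      1  2  3  4  5  6  7  8  9 10 11
a[i]:   1  8  2  6  9  5  3  4 11  7 10
S:      1  9  3  9 18  8  6 10 29 17 28
Maximum is 29 (e.g. 1 + 2 + 6 + 9 + 11).

29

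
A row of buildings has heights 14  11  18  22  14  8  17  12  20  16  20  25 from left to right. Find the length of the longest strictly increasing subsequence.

Let dp[i] be the length of the longest such subsequence ending at index i:
i:      1  2  3  4  5  6  7  8  9 10 11 12
a[i]:  14 11 18 22 14  8 17 12 20 16 20 25
dp:     1  1  2  3  2  1  3  2  4  3  4  5
Maximum dp value is 5.

5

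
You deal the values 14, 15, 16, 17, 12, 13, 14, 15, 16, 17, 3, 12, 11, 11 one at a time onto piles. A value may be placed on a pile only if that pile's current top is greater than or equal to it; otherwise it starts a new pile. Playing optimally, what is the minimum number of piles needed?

Place each on the leftmost legal pile:
14 → new pile 1 (tops now [14])
15 → new pile 2 (tops now [14, 15])
16 → new pile 3 (tops now [14, 15, 16])
17 → new pile 4 (tops now [14, 15, 16, 17])
12 → pile 1 (tops now [12, 15, 16, 17])
13 → pile 2 (tops now [12, 13, 16, 17])
14 → pile 3 (tops now [12, 13, 14, 17])
15 → pile 4 (tops now [12, 13, 14, 15])
16 → new pile 5 (tops now [12, 13, 14, 15, 16])
17 → new pile 6 (tops now [12, 13, 14, 15, 16, 17])
3 → pile 1 (tops now [3, 13, 14, 15, 16, 17])
12 → pile 2 (tops now [3, 12, 14, 15, 16, 17])
11 → pile 2 (tops now [3, 11, 14, 15, 16, 17])
11 → pile 2 (tops now [3, 11, 14, 15, 16, 17])
Six piles.

6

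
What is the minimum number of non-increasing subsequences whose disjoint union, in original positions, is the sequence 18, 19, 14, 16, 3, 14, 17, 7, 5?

3

Place each on the leftmost legal pile:
18 → new pile 1 (tops now [18])
19 → new pile 2 (tops now [18, 19])
14 → pile 1 (tops now [14, 19])
16 → pile 2 (tops now [14, 16])
3 → pile 1 (tops now [3, 16])
14 → pile 2 (tops now [3, 14])
17 → new pile 3 (tops now [3, 14, 17])
7 → pile 2 (tops now [3, 7, 17])
5 → pile 2 (tops now [3, 5, 17])
Three piles.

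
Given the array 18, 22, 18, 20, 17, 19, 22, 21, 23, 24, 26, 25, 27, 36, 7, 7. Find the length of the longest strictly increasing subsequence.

8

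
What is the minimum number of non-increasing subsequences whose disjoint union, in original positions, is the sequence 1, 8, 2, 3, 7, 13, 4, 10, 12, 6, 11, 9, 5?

6

Place each on the leftmost legal pile:
1 → new pile 1 (tops now [1])
8 → new pile 2 (tops now [1, 8])
2 → pile 2 (tops now [1, 2])
3 → new pile 3 (tops now [1, 2, 3])
7 → new pile 4 (tops now [1, 2, 3, 7])
13 → new pile 5 (tops now [1, 2, 3, 7, 13])
4 → pile 4 (tops now [1, 2, 3, 4, 13])
10 → pile 5 (tops now [1, 2, 3, 4, 10])
12 → new pile 6 (tops now [1, 2, 3, 4, 10, 12])
6 → pile 5 (tops now [1, 2, 3, 4, 6, 12])
11 → pile 6 (tops now [1, 2, 3, 4, 6, 11])
9 → pile 6 (tops now [1, 2, 3, 4, 6, 9])
5 → pile 5 (tops now [1, 2, 3, 4, 5, 9])
Six piles.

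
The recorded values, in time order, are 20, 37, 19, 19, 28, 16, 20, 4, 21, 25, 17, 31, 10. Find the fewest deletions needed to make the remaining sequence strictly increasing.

Fewest deletions = n − (longest strictly increasing subsequence).
i:      1  2  3  4  5  6  7  8  9 10 11 12 13
a[i]:  20 37 19 19 28 16 20  4 21 25 17 31 10
dp:     1  2  1  1  2  1  2  1  3  4  2  5  2
max dp = 5, so deletions = 13 − 5 = 8.

8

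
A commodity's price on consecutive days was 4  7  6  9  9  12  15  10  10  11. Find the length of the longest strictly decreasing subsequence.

Negate each value so 'decreasing' becomes 'increasing', then run patience tails on the negated sequence:
-4 → extends → [-4]
-7 → replaces -4 → [-7]
-6 → extends → [-7, -6]
-9 → replaces -7 → [-9, -6]
-9 → already a tail → [-9, -6]
-12 → replaces -9 → [-12, -6]
-15 → replaces -12 → [-15, -6]
-10 → replaces -6 → [-15, -10]
-10 → already a tail → [-15, -10]
-11 → replaces -10 → [-15, -11]
Two tails, so the longest strictly decreasing subsequence of the original has length 2.

2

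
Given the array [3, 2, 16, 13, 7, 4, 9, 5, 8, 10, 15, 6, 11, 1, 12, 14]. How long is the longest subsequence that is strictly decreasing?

6

Let dp[i] be the longest strictly decreasing subsequence ending at i:
i:      1  2  3  4  5  6  7  8  9 10 11 12 13 14 15 16
a[i]:   3  2 16 13  7  4  9  5  8 10 15  6 11  1 12 14
dp:     1  2  1  2  3  4  3  4  4  3  2  5  3  6  3  3
Maximum is 6.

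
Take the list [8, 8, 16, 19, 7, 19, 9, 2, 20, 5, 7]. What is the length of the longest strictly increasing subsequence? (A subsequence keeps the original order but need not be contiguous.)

Track the smallest tail for each achievable length (strict):
8 → extends → [8]
8 → already a tail → [8]
16 → extends → [8, 16]
19 → extends → [8, 16, 19]
7 → replaces 8 → [7, 16, 19]
19 → already a tail → [7, 16, 19]
9 → replaces 16 → [7, 9, 19]
2 → replaces 7 → [2, 9, 19]
20 → extends → [2, 9, 19, 20]
5 → replaces 9 → [2, 5, 19, 20]
7 → replaces 19 → [2, 5, 7, 20]
Four tails, so the longest strictly increasing subsequence has length 4 (e.g. 8, 16, 19, 20).

4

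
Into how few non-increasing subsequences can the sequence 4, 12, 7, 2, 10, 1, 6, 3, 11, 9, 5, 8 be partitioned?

Place each on the leftmost legal pile:
4 → new pile 1 (tops now [4])
12 → new pile 2 (tops now [4, 12])
7 → pile 2 (tops now [4, 7])
2 → pile 1 (tops now [2, 7])
10 → new pile 3 (tops now [2, 7, 10])
1 → pile 1 (tops now [1, 7, 10])
6 → pile 2 (tops now [1, 6, 10])
3 → pile 2 (tops now [1, 3, 10])
11 → new pile 4 (tops now [1, 3, 10, 11])
9 → pile 3 (tops now [1, 3, 9, 11])
5 → pile 3 (tops now [1, 3, 5, 11])
8 → pile 4 (tops now [1, 3, 5, 8])
Four piles.

4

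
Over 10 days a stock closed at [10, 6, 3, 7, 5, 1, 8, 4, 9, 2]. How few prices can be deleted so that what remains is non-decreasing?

Fewest deletions = n − (longest non-decreasing subsequence).
Patience tails:
10 → extends → [10]
6 → replaces 10 → [6]
3 → replaces 6 → [3]
7 → extends → [3, 7]
5 → replaces 7 → [3, 5]
1 → replaces 3 → [1, 5]
8 → extends → [1, 5, 8]
4 → replaces 5 → [1, 4, 8]
9 → extends → [1, 4, 8, 9]
2 → replaces 4 → [1, 2, 8, 9]
Longest non-decreasing subsequence has length 4, so deletions = 10 − 4 = 6.

6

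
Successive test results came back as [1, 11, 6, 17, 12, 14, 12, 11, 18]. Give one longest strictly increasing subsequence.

Patience tails give the LIS length; then backtrack through the dp parents:
1 → extends → [1]
11 → extends → [1, 11]
6 → replaces 11 → [1, 6]
17 → extends → [1, 6, 17]
12 → replaces 17 → [1, 6, 12]
14 → extends → [1, 6, 12, 14]
12 → already a tail → [1, 6, 12, 14]
11 → replaces 12 → [1, 6, 11, 14]
18 → extends → [1, 6, 11, 14, 18]
Length 5; one witness is 1, 11, 12, 14, 18.

1, 11, 12, 14, 18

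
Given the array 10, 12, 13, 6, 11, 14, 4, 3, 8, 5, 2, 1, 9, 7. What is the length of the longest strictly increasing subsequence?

4

Track the smallest tail for each achievable length (strict):
10 → extends → [10]
12 → extends → [10, 12]
13 → extends → [10, 12, 13]
6 → replaces 10 → [6, 12, 13]
11 → replaces 12 → [6, 11, 13]
14 → extends → [6, 11, 13, 14]
4 → replaces 6 → [4, 11, 13, 14]
3 → replaces 4 → [3, 11, 13, 14]
8 → replaces 11 → [3, 8, 13, 14]
5 → replaces 8 → [3, 5, 13, 14]
2 → replaces 3 → [2, 5, 13, 14]
1 → replaces 2 → [1, 5, 13, 14]
9 → replaces 13 → [1, 5, 9, 14]
7 → replaces 9 → [1, 5, 7, 14]
Four tails, so the longest strictly increasing subsequence has length 4 (e.g. 10, 12, 13, 14).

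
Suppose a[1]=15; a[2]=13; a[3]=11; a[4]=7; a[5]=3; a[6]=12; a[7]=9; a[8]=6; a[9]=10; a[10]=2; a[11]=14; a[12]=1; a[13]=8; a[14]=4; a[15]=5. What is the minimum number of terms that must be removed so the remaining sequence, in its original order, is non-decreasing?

Fewest deletions = n − (longest non-decreasing subsequence).
Patience tails:
15 → extends → [15]
13 → replaces 15 → [13]
11 → replaces 13 → [11]
7 → replaces 11 → [7]
3 → replaces 7 → [3]
12 → extends → [3, 12]
9 → replaces 12 → [3, 9]
6 → replaces 9 → [3, 6]
10 → extends → [3, 6, 10]
2 → replaces 3 → [2, 6, 10]
14 → extends → [2, 6, 10, 14]
1 → replaces 2 → [1, 6, 10, 14]
8 → replaces 10 → [1, 6, 8, 14]
4 → replaces 6 → [1, 4, 8, 14]
5 → replaces 8 → [1, 4, 5, 14]
Longest non-decreasing subsequence has length 4, so deletions = 15 − 4 = 11.

11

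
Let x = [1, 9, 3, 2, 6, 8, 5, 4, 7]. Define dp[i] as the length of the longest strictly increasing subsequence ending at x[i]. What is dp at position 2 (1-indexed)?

dp[i] = 1 + max{dp[j] : j<i, x[j]<x[i]} (or 1 if no such j):
i:     1 2 3 4 5 6 7 8 9
x[i]:  1 9 3 2 6 8 5 4 7
dp:    1 2 2 2 3 4 3 3 4
At index 2 the value is 2.

2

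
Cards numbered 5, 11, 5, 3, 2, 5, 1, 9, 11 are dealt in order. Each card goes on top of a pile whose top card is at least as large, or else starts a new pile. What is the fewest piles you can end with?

4

The minimum number of non-increasing subsequences covering a sequence equals the length of its longest strictly increasing subsequence.
LIS length is 4 (e.g. 3, 5, 9, 11), so 4 piles are needed.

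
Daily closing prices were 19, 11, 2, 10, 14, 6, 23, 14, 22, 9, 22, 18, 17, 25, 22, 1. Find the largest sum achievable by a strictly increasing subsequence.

Let S[i] be the best sum of a strictly increasing subsequence ending at i:
i:      1  2  3  4  5  6  7  8  9 10 11 12 13 14 15 16
a[i]:  19 11  2 10 14  6 23 14 22  9 22 18 17 25 22  1
S:     19 11  2 12 26  8 49 26 48 17 48 44 43 74 66  1
Maximum is 74 (e.g. 2 + 10 + 14 + 23 + 25).

74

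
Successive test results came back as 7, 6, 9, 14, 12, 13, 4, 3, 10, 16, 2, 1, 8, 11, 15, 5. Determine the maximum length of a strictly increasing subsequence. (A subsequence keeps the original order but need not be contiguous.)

5

Let dp[i] be the length of the longest such subsequence ending at index i:
i:      1  2  3  4  5  6  7  8  9 10 11 12 13 14 15 16
a[i]:   7  6  9 14 12 13  4  3 10 16  2  1  8 11 15  5
dp:     1  1  2  3  3  4  1  1  3  5  1  1  2  4  5  2
Maximum dp value is 5.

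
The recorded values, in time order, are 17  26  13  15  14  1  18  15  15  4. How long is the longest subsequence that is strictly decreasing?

4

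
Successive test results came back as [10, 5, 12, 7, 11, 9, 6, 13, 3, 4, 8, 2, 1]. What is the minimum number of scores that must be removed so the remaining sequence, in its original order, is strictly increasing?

9

Fewest deletions = n − (longest strictly increasing subsequence).
i:      1  2  3  4  5  6  7  8  9 10 11 12 13
a[i]:  10  5 12  7 11  9  6 13  3  4  8  2  1
dp:     1  1  2  2  3  3  2  4  1  2  3  1  1
max dp = 4, so deletions = 13 − 4 = 9.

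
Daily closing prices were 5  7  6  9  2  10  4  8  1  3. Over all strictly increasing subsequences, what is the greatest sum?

31

Let S[i] be the best sum of a strictly increasing subsequence ending at i:
i:      1  2  3  4  5  6  7  8  9 10
a[i]:   5  7  6  9  2 10  4  8  1  3
S:      5 12 11 21  2 31  6 20  1  5
Maximum is 31 (e.g. 5 + 7 + 9 + 10).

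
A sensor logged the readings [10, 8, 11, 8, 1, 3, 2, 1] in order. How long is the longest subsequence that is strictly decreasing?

5

Let dp[i] be the longest strictly decreasing subsequence ending at i:
i:      1  2  3  4  5  6  7  8
a[i]:  10  8 11  8  1  3  2  1
dp:     1  2  1  2  3  3  4  5
Maximum is 5.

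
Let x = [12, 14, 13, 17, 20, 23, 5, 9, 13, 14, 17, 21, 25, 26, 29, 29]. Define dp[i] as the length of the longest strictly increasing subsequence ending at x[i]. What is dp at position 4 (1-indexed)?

3

dp[i] = 1 + max{dp[j] : j<i, x[j]<x[i]} (or 1 if no such j):
i:      1  2  3  4  5  6  7  8  9 10 11 12 13 14 15 16
x[i]:  12 14 13 17 20 23  5  9 13 14 17 21 25 26 29 29
dp:     1  2  2  3  4  5  1  2  3  4  5  6  7  8  9  9
At index 4 the value is 3.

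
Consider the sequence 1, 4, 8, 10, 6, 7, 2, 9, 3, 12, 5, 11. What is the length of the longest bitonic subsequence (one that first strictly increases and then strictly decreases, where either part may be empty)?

7

inc[i] = longest strictly increasing subsequence ending at i; dec[i] = longest strictly decreasing subsequence starting at i:
i:      1  2  3  4  5  6  7  8  9 10 11 12
a[i]:   1  4  8 10  6  7  2  9  3 12  5 11
inc:    1  2  3  4  3  4  2  5  3  6  4  6
dec:    1  2  3  3  2  2  1  2  1  2  1  1
Best peak at i=10 (value 12): inc=6, dec=2, length 6+2−1 = 7.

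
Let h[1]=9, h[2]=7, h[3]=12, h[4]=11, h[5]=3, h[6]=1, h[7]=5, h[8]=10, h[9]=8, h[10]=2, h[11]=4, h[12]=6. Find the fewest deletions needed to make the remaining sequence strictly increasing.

8

Fewest deletions = n − (longest strictly increasing subsequence).
i:      1  2  3  4  5  6  7  8  9 10 11 12
h[i]:   9  7 12 11  3  1  5 10  8  2  4  6
dp:     1  1  2  2  1  1  2  3  3  2  3  4
max dp = 4, so deletions = 12 − 4 = 8.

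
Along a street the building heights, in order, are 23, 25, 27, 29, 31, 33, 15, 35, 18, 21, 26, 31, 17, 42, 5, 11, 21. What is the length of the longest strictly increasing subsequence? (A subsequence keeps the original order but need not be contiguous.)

8

Track the smallest tail for each achievable length (strict):
23 → extends → [23]
25 → extends → [23, 25]
27 → extends → [23, 25, 27]
29 → extends → [23, 25, 27, 29]
31 → extends → [23, 25, 27, 29, 31]
33 → extends → [23, 25, 27, 29, 31, 33]
15 → replaces 23 → [15, 25, 27, 29, 31, 33]
35 → extends → [15, 25, 27, 29, 31, 33, 35]
18 → replaces 25 → [15, 18, 27, 29, 31, 33, 35]
21 → replaces 27 → [15, 18, 21, 29, 31, 33, 35]
26 → replaces 29 → [15, 18, 21, 26, 31, 33, 35]
31 → already a tail → [15, 18, 21, 26, 31, 33, 35]
17 → replaces 18 → [15, 17, 21, 26, 31, 33, 35]
42 → extends → [15, 17, 21, 26, 31, 33, 35, 42]
5 → replaces 15 → [5, 17, 21, 26, 31, 33, 35, 42]
11 → replaces 17 → [5, 11, 21, 26, 31, 33, 35, 42]
21 → already a tail → [5, 11, 21, 26, 31, 33, 35, 42]
Eight tails, so the longest strictly increasing subsequence has length 8 (e.g. 23, 25, 27, 29, 31, 33, 35, 42).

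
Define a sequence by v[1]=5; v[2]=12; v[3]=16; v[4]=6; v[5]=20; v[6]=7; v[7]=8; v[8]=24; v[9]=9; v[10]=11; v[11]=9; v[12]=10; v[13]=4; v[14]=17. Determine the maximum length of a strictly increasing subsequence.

Let dp[i] be the length of the longest such subsequence ending at index i:
i:      1  2  3  4  5  6  7  8  9 10 11 12 13 14
v[i]:   5 12 16  6 20  7  8 24  9 11  9 10  4 17
dp:     1  2  3  2  4  3  4  5  5  6  5  6  1  7
Maximum dp value is 7.

7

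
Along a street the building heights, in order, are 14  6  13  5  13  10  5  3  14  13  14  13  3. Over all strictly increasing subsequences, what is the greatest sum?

Let S[i] be the best sum of a strictly increasing subsequence ending at i:
i:      1  2  3  4  5  6  7  8  9 10 11 12 13
a[i]:  14  6 13  5 13 10  5  3 14 13 14 13  3
S:     14  6 19  5 19 16  5  3 33 29 43 29  3
Maximum is 43 (e.g. 6 + 10 + 13 + 14).

43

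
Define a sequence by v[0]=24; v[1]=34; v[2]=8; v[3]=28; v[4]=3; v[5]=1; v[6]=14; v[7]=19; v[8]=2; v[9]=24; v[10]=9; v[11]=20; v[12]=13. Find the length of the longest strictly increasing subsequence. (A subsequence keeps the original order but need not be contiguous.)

Let dp[i] be the length of the longest such subsequence ending at index i:
i:      0  1  2  3  4  5  6  7  8  9 10 11 12
v[i]:  24 34  8 28  3  1 14 19  2 24  9 20 13
dp:     1  2  1  2  1  1  2  3  2  4  3  4  4
Maximum dp value is 4.

4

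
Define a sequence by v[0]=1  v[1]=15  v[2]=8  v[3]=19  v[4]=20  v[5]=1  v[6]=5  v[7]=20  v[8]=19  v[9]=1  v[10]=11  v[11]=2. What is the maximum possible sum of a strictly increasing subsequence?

55

Let S[i] be the best sum of a strictly increasing subsequence ending at i:
i:      0  1  2  3  4  5  6  7  8  9 10 11
v[i]:   1 15  8 19 20  1  5 20 19  1 11  2
S:      1 16  9 35 55  1  6 55 35  1 20  3
Maximum is 55 (e.g. 1 + 15 + 19 + 20).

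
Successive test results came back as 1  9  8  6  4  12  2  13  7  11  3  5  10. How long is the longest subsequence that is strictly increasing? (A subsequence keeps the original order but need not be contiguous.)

Track the smallest tail for each achievable length (strict):
1 → extends → [1]
9 → extends → [1, 9]
8 → replaces 9 → [1, 8]
6 → replaces 8 → [1, 6]
4 → replaces 6 → [1, 4]
12 → extends → [1, 4, 12]
2 → replaces 4 → [1, 2, 12]
13 → extends → [1, 2, 12, 13]
7 → replaces 12 → [1, 2, 7, 13]
11 → replaces 13 → [1, 2, 7, 11]
3 → replaces 7 → [1, 2, 3, 11]
5 → replaces 11 → [1, 2, 3, 5]
10 → extends → [1, 2, 3, 5, 10]
Five tails, so the longest strictly increasing subsequence has length 5 (e.g. 1, 2, 3, 5, 10).

5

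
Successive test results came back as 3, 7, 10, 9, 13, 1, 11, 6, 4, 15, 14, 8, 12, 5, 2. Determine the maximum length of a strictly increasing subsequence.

Track the smallest tail for each achievable length (strict):
3 → extends → [3]
7 → extends → [3, 7]
10 → extends → [3, 7, 10]
9 → replaces 10 → [3, 7, 9]
13 → extends → [3, 7, 9, 13]
1 → replaces 3 → [1, 7, 9, 13]
11 → replaces 13 → [1, 7, 9, 11]
6 → replaces 7 → [1, 6, 9, 11]
4 → replaces 6 → [1, 4, 9, 11]
15 → extends → [1, 4, 9, 11, 15]
14 → replaces 15 → [1, 4, 9, 11, 14]
8 → replaces 9 → [1, 4, 8, 11, 14]
12 → replaces 14 → [1, 4, 8, 11, 12]
5 → replaces 8 → [1, 4, 5, 11, 12]
2 → replaces 4 → [1, 2, 5, 11, 12]
Five tails, so the longest strictly increasing subsequence has length 5 (e.g. 3, 7, 10, 13, 15).

5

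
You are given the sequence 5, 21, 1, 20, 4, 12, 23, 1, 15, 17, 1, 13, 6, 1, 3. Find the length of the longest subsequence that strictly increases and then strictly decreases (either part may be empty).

8

inc[i] = longest strictly increasing subsequence ending at i; dec[i] = longest strictly decreasing subsequence starting at i:
i:      1  2  3  4  5  6  7  8  9 10 11 12 13 14 15
a[i]:   5 21  1 20  4 12 23  1 15 17  1 13  6  1  3
inc:    1  2  1  2  2  3  4  1  4  5  1  4  3  1  2
dec:    3  6  1  5  2  3  5  1  4  4  1  3  2  1  1
Best peak at i=7 (value 23): inc=4, dec=5, length 4+5−1 = 8.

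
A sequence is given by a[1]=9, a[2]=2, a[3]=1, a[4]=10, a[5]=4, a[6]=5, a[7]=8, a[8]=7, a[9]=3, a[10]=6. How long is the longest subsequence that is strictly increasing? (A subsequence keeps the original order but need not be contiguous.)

4

Let dp[i] be the length of the longest such subsequence ending at index i:
i:      1  2  3  4  5  6  7  8  9 10
a[i]:   9  2  1 10  4  5  8  7  3  6
dp:     1  1  1  2  2  3  4  4  2  4
Maximum dp value is 4.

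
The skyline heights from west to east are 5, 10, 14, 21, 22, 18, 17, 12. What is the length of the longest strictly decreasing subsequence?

Negate each value so 'decreasing' becomes 'increasing', then run patience tails on the negated sequence:
-5 → extends → [-5]
-10 → replaces -5 → [-10]
-14 → replaces -10 → [-14]
-21 → replaces -14 → [-21]
-22 → replaces -21 → [-22]
-18 → extends → [-22, -18]
-17 → extends → [-22, -18, -17]
-12 → extends → [-22, -18, -17, -12]
Four tails, so the longest strictly decreasing subsequence of the original has length 4.

4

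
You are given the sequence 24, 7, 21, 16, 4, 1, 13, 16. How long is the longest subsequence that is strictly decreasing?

5

Let dp[i] be the longest strictly decreasing subsequence ending at i:
i:      1  2  3  4  5  6  7  8
a[i]:  24  7 21 16  4  1 13 16
dp:     1  2  2  3  4  5  4  3
Maximum is 5.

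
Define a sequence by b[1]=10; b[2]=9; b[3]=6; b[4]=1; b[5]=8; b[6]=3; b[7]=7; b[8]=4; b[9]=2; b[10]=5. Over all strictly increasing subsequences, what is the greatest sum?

14

Let S[i] be the best sum of a strictly increasing subsequence ending at i:
i:      1  2  3  4  5  6  7  8  9 10
b[i]:  10  9  6  1  8  3  7  4  2  5
S:     10  9  6  1 14  4 13  8  3 13
Maximum is 14 (e.g. 6 + 8).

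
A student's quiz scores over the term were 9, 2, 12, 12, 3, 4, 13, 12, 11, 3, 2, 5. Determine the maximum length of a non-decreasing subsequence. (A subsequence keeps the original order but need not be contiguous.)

Track the smallest tail for each achievable length (allowing ties):
9 → extends → [9]
2 → replaces 9 → [2]
12 → extends → [2, 12]
12 → extends → [2, 12, 12]
3 → replaces 12 → [2, 3, 12]
4 → replaces 12 → [2, 3, 4]
13 → extends → [2, 3, 4, 13]
12 → replaces 13 → [2, 3, 4, 12]
11 → replaces 12 → [2, 3, 4, 11]
3 → replaces 4 → [2, 3, 3, 11]
2 → replaces 3 → [2, 2, 3, 11]
5 → replaces 11 → [2, 2, 3, 5]
Four tails, so the longest non-decreasing subsequence has length 4 (e.g. 9, 12, 12, 13).

4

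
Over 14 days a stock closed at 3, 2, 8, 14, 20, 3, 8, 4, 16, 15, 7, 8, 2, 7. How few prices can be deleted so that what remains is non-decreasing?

9

Fewest deletions = n − (longest non-decreasing subsequence).
i:      1  2  3  4  5  6  7  8  9 10 11 12 13 14
a[i]:   3  2  8 14 20  3  8  4 16 15  7  8  2  7
dp:     1  1  2  3  4  2  3  3  4  4  4  5  2  5
max dp = 5, so deletions = 14 − 5 = 9.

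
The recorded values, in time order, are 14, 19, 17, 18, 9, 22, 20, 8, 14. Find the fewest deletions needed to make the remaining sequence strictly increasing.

Fewest deletions = n − (longest strictly increasing subsequence).
i:      1  2  3  4  5  6  7  8  9
a[i]:  14 19 17 18  9 22 20  8 14
dp:     1  2  2  3  1  4  4  1  2
max dp = 4, so deletions = 9 − 4 = 5.

5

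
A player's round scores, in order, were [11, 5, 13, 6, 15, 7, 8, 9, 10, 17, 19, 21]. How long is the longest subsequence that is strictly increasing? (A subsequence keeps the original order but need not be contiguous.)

9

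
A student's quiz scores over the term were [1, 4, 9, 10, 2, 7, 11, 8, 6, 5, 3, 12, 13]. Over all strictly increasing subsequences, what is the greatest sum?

Let S[i] be the best sum of a strictly increasing subsequence ending at i:
i:      1  2  3  4  5  6  7  8  9 10 11 12 13
a[i]:   1  4  9 10  2  7 11  8  6  5  3 12 13
S:      1  5 14 24  3 12 35 20 11 10  6 47 60
Maximum is 60 (e.g. 1 + 4 + 9 + 10 + 11 + 12 + 13).

60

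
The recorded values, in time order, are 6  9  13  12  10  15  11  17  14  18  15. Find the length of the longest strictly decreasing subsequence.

3

Let dp[i] be the longest strictly decreasing subsequence ending at i:
i:      1  2  3  4  5  6  7  8  9 10 11
a[i]:   6  9 13 12 10 15 11 17 14 18 15
dp:     1  1  1  2  3  1  3  1  2  1  2
Maximum is 3.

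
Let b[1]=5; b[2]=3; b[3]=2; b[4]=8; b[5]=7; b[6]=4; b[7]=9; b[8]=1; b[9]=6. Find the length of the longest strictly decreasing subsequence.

Negate each value so 'decreasing' becomes 'increasing', then run patience tails on the negated sequence:
-5 → extends → [-5]
-3 → extends → [-5, -3]
-2 → extends → [-5, -3, -2]
-8 → replaces -5 → [-8, -3, -2]
-7 → replaces -3 → [-8, -7, -2]
-4 → replaces -2 → [-8, -7, -4]
-9 → replaces -8 → [-9, -7, -4]
-1 → extends → [-9, -7, -4, -1]
-6 → replaces -4 → [-9, -7, -6, -1]
Four tails, so the longest strictly decreasing subsequence of the original has length 4.

4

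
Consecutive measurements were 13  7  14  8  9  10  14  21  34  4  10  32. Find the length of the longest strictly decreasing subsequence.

Let dp[i] be the longest strictly decreasing subsequence ending at i:
i:      1  2  3  4  5  6  7  8  9 10 11 12
a[i]:  13  7 14  8  9 10 14 21 34  4 10 32
dp:     1  2  1  2  2  2  1  1  1  3  2  2
Maximum is 3.

3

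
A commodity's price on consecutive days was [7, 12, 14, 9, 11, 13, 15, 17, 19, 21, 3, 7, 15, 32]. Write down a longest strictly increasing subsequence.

Patience tails give the LIS length; then backtrack through the dp parents:
7 → extends → [7]
12 → extends → [7, 12]
14 → extends → [7, 12, 14]
9 → replaces 12 → [7, 9, 14]
11 → replaces 14 → [7, 9, 11]
13 → extends → [7, 9, 11, 13]
15 → extends → [7, 9, 11, 13, 15]
17 → extends → [7, 9, 11, 13, 15, 17]
19 → extends → [7, 9, 11, 13, 15, 17, 19]
21 → extends → [7, 9, 11, 13, 15, 17, 19, 21]
3 → replaces 7 → [3, 9, 11, 13, 15, 17, 19, 21]
7 → replaces 9 → [3, 7, 11, 13, 15, 17, 19, 21]
15 → already a tail → [3, 7, 11, 13, 15, 17, 19, 21]
32 → extends → [3, 7, 11, 13, 15, 17, 19, 21, 32]
Length 9; one witness is 7, 9, 11, 13, 15, 17, 19, 21, 32.

7, 9, 11, 13, 15, 17, 19, 21, 32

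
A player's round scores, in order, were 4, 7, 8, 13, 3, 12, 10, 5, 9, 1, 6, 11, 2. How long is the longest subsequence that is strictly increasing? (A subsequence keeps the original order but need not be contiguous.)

5

Track the smallest tail for each achievable length (strict):
4 → extends → [4]
7 → extends → [4, 7]
8 → extends → [4, 7, 8]
13 → extends → [4, 7, 8, 13]
3 → replaces 4 → [3, 7, 8, 13]
12 → replaces 13 → [3, 7, 8, 12]
10 → replaces 12 → [3, 7, 8, 10]
5 → replaces 7 → [3, 5, 8, 10]
9 → replaces 10 → [3, 5, 8, 9]
1 → replaces 3 → [1, 5, 8, 9]
6 → replaces 8 → [1, 5, 6, 9]
11 → extends → [1, 5, 6, 9, 11]
2 → replaces 5 → [1, 2, 6, 9, 11]
Five tails, so the longest strictly increasing subsequence has length 5 (e.g. 4, 7, 8, 10, 11).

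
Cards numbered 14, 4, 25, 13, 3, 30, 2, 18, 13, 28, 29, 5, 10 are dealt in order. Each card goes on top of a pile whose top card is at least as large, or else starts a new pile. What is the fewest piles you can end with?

The minimum number of non-increasing subsequences covering a sequence equals the length of its longest strictly increasing subsequence.
LIS length is 5 (e.g. 4, 13, 18, 28, 29), so 5 piles are needed.

5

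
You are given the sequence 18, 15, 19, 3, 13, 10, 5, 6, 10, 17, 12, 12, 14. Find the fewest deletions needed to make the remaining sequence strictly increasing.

Fewest deletions = n − (longest strictly increasing subsequence).
Patience tails:
18 → extends → [18]
15 → replaces 18 → [15]
19 → extends → [15, 19]
3 → replaces 15 → [3, 19]
13 → replaces 19 → [3, 13]
10 → replaces 13 → [3, 10]
5 → replaces 10 → [3, 5]
6 → extends → [3, 5, 6]
10 → extends → [3, 5, 6, 10]
17 → extends → [3, 5, 6, 10, 17]
12 → replaces 17 → [3, 5, 6, 10, 12]
12 → already a tail → [3, 5, 6, 10, 12]
14 → extends → [3, 5, 6, 10, 12, 14]
Longest strictly increasing subsequence has length 6, so deletions = 13 − 6 = 7.

7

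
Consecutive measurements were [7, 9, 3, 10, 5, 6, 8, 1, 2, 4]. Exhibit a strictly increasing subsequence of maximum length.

Patience tails give the LIS length; then backtrack through the dp parents:
7 → extends → [7]
9 → extends → [7, 9]
3 → replaces 7 → [3, 9]
10 → extends → [3, 9, 10]
5 → replaces 9 → [3, 5, 10]
6 → replaces 10 → [3, 5, 6]
8 → extends → [3, 5, 6, 8]
1 → replaces 3 → [1, 5, 6, 8]
2 → replaces 5 → [1, 2, 6, 8]
4 → replaces 6 → [1, 2, 4, 8]
Length 4; one witness is 3, 5, 6, 8.

3, 5, 6, 8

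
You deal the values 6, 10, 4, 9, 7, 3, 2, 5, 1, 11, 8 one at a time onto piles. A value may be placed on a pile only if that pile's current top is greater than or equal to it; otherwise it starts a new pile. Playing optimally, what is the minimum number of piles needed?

3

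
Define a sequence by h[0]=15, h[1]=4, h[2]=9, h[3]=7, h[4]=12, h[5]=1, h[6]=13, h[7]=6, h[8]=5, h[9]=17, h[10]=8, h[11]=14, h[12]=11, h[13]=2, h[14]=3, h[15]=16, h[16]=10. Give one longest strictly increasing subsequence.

Patience tails give the LIS length; then backtrack through the dp parents:
15 → extends → [15]
4 → replaces 15 → [4]
9 → extends → [4, 9]
7 → replaces 9 → [4, 7]
12 → extends → [4, 7, 12]
1 → replaces 4 → [1, 7, 12]
13 → extends → [1, 7, 12, 13]
6 → replaces 7 → [1, 6, 12, 13]
5 → replaces 6 → [1, 5, 12, 13]
17 → extends → [1, 5, 12, 13, 17]
8 → replaces 12 → [1, 5, 8, 13, 17]
14 → replaces 17 → [1, 5, 8, 13, 14]
11 → replaces 13 → [1, 5, 8, 11, 14]
2 → replaces 5 → [1, 2, 8, 11, 14]
3 → replaces 8 → [1, 2, 3, 11, 14]
16 → extends → [1, 2, 3, 11, 14, 16]
10 → replaces 11 → [1, 2, 3, 10, 14, 16]
Length 6; one witness is 4, 9, 12, 13, 14, 16.

4, 9, 12, 13, 14, 16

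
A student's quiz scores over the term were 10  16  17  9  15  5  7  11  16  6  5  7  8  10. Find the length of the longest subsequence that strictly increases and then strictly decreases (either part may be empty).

7

inc[i] = longest strictly increasing subsequence ending at i; dec[i] = longest strictly decreasing subsequence starting at i:
i:      1  2  3  4  5  6  7  8  9 10 11 12 13 14
a[i]:  10 16 17  9 15  5  7 11 16  6  5  7  8 10
inc:    1  2  3  1  2  1  2  3  4  2  1  3  4  5
dec:    5  5  5  4  4  1  3  3  3  2  1  1  1  1
Best peak at i=3 (value 17): inc=3, dec=5, length 3+5−1 = 7.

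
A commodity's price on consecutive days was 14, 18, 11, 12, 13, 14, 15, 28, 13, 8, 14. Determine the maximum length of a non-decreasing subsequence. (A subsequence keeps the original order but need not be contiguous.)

6

Track the smallest tail for each achievable length (allowing ties):
14 → extends → [14]
18 → extends → [14, 18]
11 → replaces 14 → [11, 18]
12 → replaces 18 → [11, 12]
13 → extends → [11, 12, 13]
14 → extends → [11, 12, 13, 14]
15 → extends → [11, 12, 13, 14, 15]
28 → extends → [11, 12, 13, 14, 15, 28]
13 → replaces 14 → [11, 12, 13, 13, 15, 28]
8 → replaces 11 → [8, 12, 13, 13, 15, 28]
14 → replaces 15 → [8, 12, 13, 13, 14, 28]
Six tails, so the longest non-decreasing subsequence has length 6 (e.g. 11, 12, 13, 14, 15, 28).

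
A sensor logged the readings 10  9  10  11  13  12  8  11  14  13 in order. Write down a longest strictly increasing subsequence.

Patience tails give the LIS length; then backtrack through the dp parents:
10 → extends → [10]
9 → replaces 10 → [9]
10 → extends → [9, 10]
11 → extends → [9, 10, 11]
13 → extends → [9, 10, 11, 13]
12 → replaces 13 → [9, 10, 11, 12]
8 → replaces 9 → [8, 10, 11, 12]
11 → already a tail → [8, 10, 11, 12]
14 → extends → [8, 10, 11, 12, 14]
13 → replaces 14 → [8, 10, 11, 12, 13]
Length 5; one witness is 9, 10, 11, 13, 14.

9, 10, 11, 13, 14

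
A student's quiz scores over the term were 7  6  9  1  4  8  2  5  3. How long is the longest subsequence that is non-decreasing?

Track the smallest tail for each achievable length (allowing ties):
7 → extends → [7]
6 → replaces 7 → [6]
9 → extends → [6, 9]
1 → replaces 6 → [1, 9]
4 → replaces 9 → [1, 4]
8 → extends → [1, 4, 8]
2 → replaces 4 → [1, 2, 8]
5 → replaces 8 → [1, 2, 5]
3 → replaces 5 → [1, 2, 3]
Three tails, so the longest non-decreasing subsequence has length 3 (e.g. 1, 4, 8).

3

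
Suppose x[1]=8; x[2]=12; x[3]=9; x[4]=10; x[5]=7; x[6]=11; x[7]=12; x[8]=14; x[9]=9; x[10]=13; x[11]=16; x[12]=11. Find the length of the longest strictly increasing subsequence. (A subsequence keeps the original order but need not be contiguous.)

7

Track the smallest tail for each achievable length (strict):
8 → extends → [8]
12 → extends → [8, 12]
9 → replaces 12 → [8, 9]
10 → extends → [8, 9, 10]
7 → replaces 8 → [7, 9, 10]
11 → extends → [7, 9, 10, 11]
12 → extends → [7, 9, 10, 11, 12]
14 → extends → [7, 9, 10, 11, 12, 14]
9 → already a tail → [7, 9, 10, 11, 12, 14]
13 → replaces 14 → [7, 9, 10, 11, 12, 13]
16 → extends → [7, 9, 10, 11, 12, 13, 16]
11 → already a tail → [7, 9, 10, 11, 12, 13, 16]
Seven tails, so the longest strictly increasing subsequence has length 7 (e.g. 8, 9, 10, 11, 12, 14, 16).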